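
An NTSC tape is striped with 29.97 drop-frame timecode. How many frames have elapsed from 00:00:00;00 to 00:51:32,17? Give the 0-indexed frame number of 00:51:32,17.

92685

Complete 10-minute blocks: 5, each 17982 frames → 89910.
Remaining 1 whole minute in the current block: 1800 + 0 × 1798 = 1800 frames.
Within the current minute: 32 × 30 + 17 − 2 = 975 (labels ;00/;01 skipped at this minute). Total = 89910 + 1800 + 975 = 92685.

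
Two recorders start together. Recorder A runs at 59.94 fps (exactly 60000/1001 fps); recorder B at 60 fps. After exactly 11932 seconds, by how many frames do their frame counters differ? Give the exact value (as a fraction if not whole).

715920/1001 frames

A emits 60000/1001 × 11932 = 715920000/1001 frames; B emits 60 × 11932 = 715920.
Difference = 715920/1001 frames (≈ 715.2048); B is ahead of A.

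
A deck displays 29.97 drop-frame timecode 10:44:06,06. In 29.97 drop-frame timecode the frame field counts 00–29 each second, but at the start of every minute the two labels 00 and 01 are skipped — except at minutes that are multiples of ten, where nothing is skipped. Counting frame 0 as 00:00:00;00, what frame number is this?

1158226

Complete 10-minute blocks: 64, each 17982 frames → 1150848.
Remaining 4 whole minutes in the current block: 1800 + 3 × 1798 = 7194 frames.
Within the current minute: 6 × 30 + 6 − 2 = 184 (labels ;00/;01 skipped at this minute). Total = 1150848 + 7194 + 184 = 1158226.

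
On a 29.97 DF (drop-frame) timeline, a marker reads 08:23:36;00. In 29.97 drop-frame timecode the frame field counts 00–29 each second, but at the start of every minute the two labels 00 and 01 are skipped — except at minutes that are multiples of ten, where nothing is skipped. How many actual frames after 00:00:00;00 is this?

905574

Complete 10-minute blocks: 50, each 17982 frames → 899100.
Remaining 3 whole minutes in the current block: 1800 + 2 × 1798 = 5396 frames.
Within the current minute: 36 × 30 + 0 − 2 = 1078 (labels ;00/;01 skipped at this minute). Total = 899100 + 5396 + 1078 = 905574.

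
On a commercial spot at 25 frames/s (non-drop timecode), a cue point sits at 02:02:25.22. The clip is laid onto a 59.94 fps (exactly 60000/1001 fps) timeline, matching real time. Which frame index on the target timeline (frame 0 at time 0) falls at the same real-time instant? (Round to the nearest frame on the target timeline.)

frame 440312

Source frame index: (2×3600 + 2×60 + 25) × 25 + 22 = 183647.
Real time: 183647 / (25) = 183647/25 s.
Target frame: (183647/25) × (60000/1001) = 440752800/1001 ≈ 440312.488 → 440312.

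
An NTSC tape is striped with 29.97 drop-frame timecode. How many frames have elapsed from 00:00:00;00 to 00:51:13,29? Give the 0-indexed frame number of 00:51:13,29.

Complete 10-minute blocks: 5, each 17982 frames → 89910.
Remaining 1 whole minute in the current block: 1800 + 0 × 1798 = 1800 frames.
Within the current minute: 13 × 30 + 29 − 2 = 417 (labels ;00/;01 skipped at this minute). Total = 89910 + 1800 + 417 = 92127.

92127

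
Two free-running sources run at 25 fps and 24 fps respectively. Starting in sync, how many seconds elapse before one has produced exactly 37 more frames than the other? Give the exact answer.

37 seconds

The gap grows by |24 − 25| = 1 frame per second.
Time for a 37-frame gap: 37 ÷ (1) = 37 s.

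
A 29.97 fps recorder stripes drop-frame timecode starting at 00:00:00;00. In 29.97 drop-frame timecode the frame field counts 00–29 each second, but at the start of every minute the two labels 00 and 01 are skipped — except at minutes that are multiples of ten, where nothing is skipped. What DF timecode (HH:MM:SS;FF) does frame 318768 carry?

02:57:16;08

Each 10-minute DF block holds 10 × 60 × 30 − 9 × 2 = 17982 frames. 318768 ÷ 17982 → 17 full blocks, remainder 13074.
Within the partial block the first minute is 1800 frames and each further minute 1798, so 7 further minute boundaries passed. Total skipped labels = 18 × 17 + 2 × 7 = 320.
Non-drop label index = 318768 + 320 = 319088; at 30 labels/s that is 02:57:16:08, i.e. DF 02:57:16;08.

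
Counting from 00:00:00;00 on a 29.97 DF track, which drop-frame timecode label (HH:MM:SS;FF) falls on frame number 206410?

01:54:47;06

Ten DF minutes hold 17982 frames, so frame 206410 lies in block 11 (frames 197802–215783) with 8608 frames into that block.
The block's first minute is 1800 frames and the rest 1798 each; 8608 frames reaches minute 4, so 11 × 18 + 4 × 2 = 206 labels have been skipped so far.
Adding those back, label number 206410 + 206 = 206616 at 30 labels/s is 6887 s + 6 f = 1 h 54 min 47 s frame 6, i.e. 01:54:47;06.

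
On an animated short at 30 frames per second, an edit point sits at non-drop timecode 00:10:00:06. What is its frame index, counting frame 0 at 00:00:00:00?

frame 18006

Total seconds to the label: (0 × 3600 + 10 × 60 + 0) = 600.
Frame index = 600 × 30 + 6 = 18006.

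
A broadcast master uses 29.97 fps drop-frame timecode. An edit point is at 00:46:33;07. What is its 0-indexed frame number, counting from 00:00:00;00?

83713

Complete 10-minute blocks: 4, each 17982 frames → 71928.
Remaining 6 whole minutes in the current block: 1800 + 5 × 1798 = 10790 frames.
Within the current minute: 33 × 30 + 7 − 2 = 995 (labels ;00/;01 skipped at this minute). Total = 71928 + 10790 + 995 = 83713.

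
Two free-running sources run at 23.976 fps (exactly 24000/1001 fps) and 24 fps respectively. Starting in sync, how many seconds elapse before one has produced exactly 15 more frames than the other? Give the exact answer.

625.625 seconds

The gap grows by |24 − 24000/1001| = 24/1001 frames per second.
Time for a 15-frame gap: 15 ÷ (24/1001) = 625.625 s.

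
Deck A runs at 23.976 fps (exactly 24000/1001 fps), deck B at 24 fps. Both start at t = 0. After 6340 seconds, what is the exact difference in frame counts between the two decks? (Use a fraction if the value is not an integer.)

152160/1001 frames

A emits 24000/1001 × 6340 = 152160000/1001 frames; B emits 24 × 6340 = 152160.
Difference = 152160/1001 frames (≈ 152.0080); B is ahead of A.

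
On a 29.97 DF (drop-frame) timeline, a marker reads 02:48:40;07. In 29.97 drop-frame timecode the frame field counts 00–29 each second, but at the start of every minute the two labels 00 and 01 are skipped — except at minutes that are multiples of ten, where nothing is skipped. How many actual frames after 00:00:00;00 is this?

303303

As if non-drop at 30 labels/s: (2 × 3600 + 48 × 60 + 40) × 30 + 7 = 303607.
Minute boundaries passed: 168; those not divisible by 10: 168 − 16 = 152; dropped labels = 2 × 152 = 304.
Actual frame index = 303607 − 304 = 303303.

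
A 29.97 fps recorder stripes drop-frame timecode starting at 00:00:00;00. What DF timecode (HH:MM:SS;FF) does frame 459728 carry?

04:15:39;18

Ten DF minutes hold 17982 frames, so frame 459728 lies in block 25 (frames 449550–467531) with 10178 frames into that block.
The block's first minute is 1800 frames and the rest 1798 each; 10178 frames reaches minute 5, so 25 × 18 + 5 × 2 = 460 labels have been skipped so far.
Adding those back, label number 459728 + 460 = 460188 at 30 labels/s is 15339 s + 18 f = 4 h 15 min 39 s frame 18, i.e. 04:15:39;18.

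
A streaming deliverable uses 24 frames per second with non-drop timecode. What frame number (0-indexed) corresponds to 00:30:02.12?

frame 43260

Total seconds to the label: (0 × 3600 + 30 × 60 + 2) = 1802.
Frame index = 1802 × 24 + 12 = 43260.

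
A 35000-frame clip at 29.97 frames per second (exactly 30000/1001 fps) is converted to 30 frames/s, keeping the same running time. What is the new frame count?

Target frames = source frames × (target rate / source rate) = 35000 × (30)/(30000/1001) = 35000 × 1001/1000 = 35035.

35035 frames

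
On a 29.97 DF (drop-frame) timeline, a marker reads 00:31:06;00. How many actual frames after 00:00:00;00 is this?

As if non-drop at 30 labels/s: (0 × 3600 + 31 × 60 + 6) × 30 + 0 = 55980.
Minute boundaries passed: 31; those not divisible by 10: 31 − 3 = 28; dropped labels = 2 × 28 = 56.
Actual frame index = 55980 − 56 = 55924.

55924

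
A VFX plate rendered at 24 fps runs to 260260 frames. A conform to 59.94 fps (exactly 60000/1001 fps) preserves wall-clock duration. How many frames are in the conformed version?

650000 frames

Target frames = source frames × (target rate / source rate) = 260260 × (60000/1001)/(24) = 260260 × 2500/1001 = 650000.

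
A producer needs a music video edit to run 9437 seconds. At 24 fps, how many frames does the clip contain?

226488 frames

Frames = 9437 × 24 = 226488.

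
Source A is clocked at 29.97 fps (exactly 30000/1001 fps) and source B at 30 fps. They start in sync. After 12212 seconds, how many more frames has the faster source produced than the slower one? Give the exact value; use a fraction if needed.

366360/1001 frames

A emits 30000/1001 × 12212 = 366360000/1001 frames; B emits 30 × 12212 = 366360.
Difference = 366360/1001 frames (≈ 365.9940); B is ahead of A.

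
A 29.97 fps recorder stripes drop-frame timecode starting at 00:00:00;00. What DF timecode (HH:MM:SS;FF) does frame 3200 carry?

Ten DF minutes hold 17982 frames, so frame 3200 lies in block 0 (frames 0–17981) with 3200 frames into that block.
The block's first minute is 1800 frames and the rest 1798 each; 3200 frames reaches minute 1, so 0 × 18 + 1 × 2 = 2 labels have been skipped so far.
Adding those back, label number 3200 + 2 = 3202 at 30 labels/s is 106 s + 22 f = 0 h 1 min 46 s frame 22, i.e. 00:01:46;22.

00:01:46;22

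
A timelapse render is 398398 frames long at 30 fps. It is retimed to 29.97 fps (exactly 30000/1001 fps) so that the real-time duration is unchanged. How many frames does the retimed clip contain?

398000 frames

Target frames = source frames × (target rate / source rate) = 398398 × (30000/1001)/(30) = 398398 × 1000/1001 = 398000.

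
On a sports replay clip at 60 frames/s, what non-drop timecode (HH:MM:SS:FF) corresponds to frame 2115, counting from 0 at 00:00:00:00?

2115 ÷ 60 = 35 full seconds, remainder 15 frames.
35 s = 0 h 0 min 35 s.
Timecode: 00:00:35:15.

00:00:35:15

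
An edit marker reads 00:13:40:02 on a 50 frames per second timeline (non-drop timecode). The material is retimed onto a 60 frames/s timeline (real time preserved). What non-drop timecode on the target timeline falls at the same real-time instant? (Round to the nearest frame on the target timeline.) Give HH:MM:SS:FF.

00:13:40:02

Source frame index: (0×3600 + 13×60 + 40) × 50 + 2 = 41002.
Real time: 41002 / (50) = 20501/25 s.
Target frame: (20501/25) × (60) = 246012/5 ≈ 49202.400 → 49202.
At 60 labels/s: frame 49202 → 00:13:40:02.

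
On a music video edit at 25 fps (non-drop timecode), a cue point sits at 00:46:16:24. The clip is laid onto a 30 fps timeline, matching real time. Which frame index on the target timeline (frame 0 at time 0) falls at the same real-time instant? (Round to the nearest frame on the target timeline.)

Source frame index: (0×3600 + 46×60 + 16) × 25 + 24 = 69424.
Real time: 69424 / (25) = 69424/25 s.
Target frame: (69424/25) × (30) = 416544/5 ≈ 83308.800 → 83309.

frame 83309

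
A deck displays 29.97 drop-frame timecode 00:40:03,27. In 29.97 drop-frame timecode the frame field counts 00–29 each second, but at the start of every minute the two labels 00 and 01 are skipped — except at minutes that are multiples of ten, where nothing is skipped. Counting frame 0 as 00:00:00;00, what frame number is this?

72045

Complete 10-minute blocks: 4, each 17982 frames → 71928.
Remaining 0 whole minutes in the current block: 0 frames.
Within the current minute: 3 × 30 + 27 = 117. Total = 71928 + 0 + 117 = 72045.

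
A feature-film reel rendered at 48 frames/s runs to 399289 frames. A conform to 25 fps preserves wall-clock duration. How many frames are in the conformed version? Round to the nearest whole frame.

Frames at target rate = 399289 × (25) / (48) = 9982225/48 ≈ 207963.021.
Nearest whole frame: 207963.

207963 frames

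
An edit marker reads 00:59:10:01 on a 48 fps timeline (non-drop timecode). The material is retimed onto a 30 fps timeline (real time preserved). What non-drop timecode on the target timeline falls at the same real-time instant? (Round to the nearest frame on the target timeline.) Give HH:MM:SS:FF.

00:59:10:01

Source frame index: (0×3600 + 59×60 + 10) × 48 + 1 = 170401.
Real time: 170401 / (48) = 170401/48 s.
Target frame: (170401/48) × (30) = 852005/8 ≈ 106500.625 → 106501.
At 30 labels/s: frame 106501 → 00:59:10:01.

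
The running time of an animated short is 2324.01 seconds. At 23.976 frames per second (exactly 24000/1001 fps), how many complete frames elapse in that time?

55720 frames

Frames = 2324.01 × 24000/1001 = 4290480/77 ≈ 55720.5195.
Complete frames: 55720.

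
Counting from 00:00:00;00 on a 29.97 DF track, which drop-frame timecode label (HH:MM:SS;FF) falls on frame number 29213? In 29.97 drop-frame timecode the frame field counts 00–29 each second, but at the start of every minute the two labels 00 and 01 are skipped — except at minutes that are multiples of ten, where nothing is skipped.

00:16:14;23

Each 10-minute DF block holds 10 × 60 × 30 − 9 × 2 = 17982 frames. 29213 ÷ 17982 → 1 full block, remainder 11231.
Within the partial block the first minute is 1800 frames and each further minute 1798, so 6 further minute boundaries passed. Total skipped labels = 18 × 1 + 2 × 6 = 30.
Non-drop label index = 29213 + 30 = 29243; at 30 labels/s that is 00:16:14:23, i.e. DF 00:16:14;23.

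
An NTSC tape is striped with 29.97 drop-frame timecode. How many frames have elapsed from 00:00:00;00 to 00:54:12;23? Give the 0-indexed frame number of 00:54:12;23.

97485

Complete 10-minute blocks: 5, each 17982 frames → 89910.
Remaining 4 whole minutes in the current block: 1800 + 3 × 1798 = 7194 frames.
Within the current minute: 12 × 30 + 23 − 2 = 381 (labels ;00/;01 skipped at this minute). Total = 89910 + 7194 + 381 = 97485.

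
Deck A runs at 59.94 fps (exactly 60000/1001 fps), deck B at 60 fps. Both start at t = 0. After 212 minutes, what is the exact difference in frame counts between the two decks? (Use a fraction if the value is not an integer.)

763200/1001 frames

212 min = 12720 s.
A emits 60000/1001 × 12720 = 763200000/1001 frames; B emits 60 × 12720 = 763200.
Difference = 763200/1001 frames (≈ 762.4376); B is ahead of A.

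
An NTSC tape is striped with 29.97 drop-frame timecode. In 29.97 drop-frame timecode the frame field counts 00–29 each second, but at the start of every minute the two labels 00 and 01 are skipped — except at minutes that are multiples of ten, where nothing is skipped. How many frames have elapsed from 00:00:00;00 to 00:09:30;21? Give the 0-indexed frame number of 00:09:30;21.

As if non-drop at 30 labels/s: (0 × 3600 + 9 × 60 + 30) × 30 + 21 = 17121.
Minute boundaries passed: 9; those not divisible by 10: 9 − 0 = 9; dropped labels = 2 × 9 = 18.
Actual frame index = 17121 − 18 = 17103.

17103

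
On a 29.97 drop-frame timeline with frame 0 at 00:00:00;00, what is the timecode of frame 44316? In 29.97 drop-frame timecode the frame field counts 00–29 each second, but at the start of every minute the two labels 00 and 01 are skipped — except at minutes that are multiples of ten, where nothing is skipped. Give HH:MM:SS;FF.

00:24:38;20

Ten DF minutes hold 17982 frames, so frame 44316 lies in block 2 (frames 35964–53945) with 8352 frames into that block.
The block's first minute is 1800 frames and the rest 1798 each; 8352 frames reaches minute 4, so 2 × 18 + 4 × 2 = 44 labels have been skipped so far.
Adding those back, label number 44316 + 44 = 44360 at 30 labels/s is 1478 s + 20 f = 0 h 24 min 38 s frame 20, i.e. 00:24:38;20.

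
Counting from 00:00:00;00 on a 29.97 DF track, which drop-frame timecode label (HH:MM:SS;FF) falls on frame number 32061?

Each 10-minute DF block holds 10 × 60 × 30 − 9 × 2 = 17982 frames. 32061 ÷ 17982 → 1 full block, remainder 14079.
Within the partial block the first minute is 1800 frames and each further minute 1798, so 7 further minute boundaries passed. Total skipped labels = 18 × 1 + 2 × 7 = 32.
Non-drop label index = 32061 + 32 = 32093; at 30 labels/s that is 00:17:49:23, i.e. DF 00:17:49;23.

00:17:49;23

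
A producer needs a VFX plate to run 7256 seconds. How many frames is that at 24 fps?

174144 frames

Frames = 7256 × 24 = 174144.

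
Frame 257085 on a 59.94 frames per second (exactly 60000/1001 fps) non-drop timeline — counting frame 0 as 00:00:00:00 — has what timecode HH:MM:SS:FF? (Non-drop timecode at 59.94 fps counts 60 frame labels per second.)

01:11:24:45

257085 ÷ 60 = 4284 full seconds, remainder 45 frames.
4284 s = 1 h 11 min 24 s.
Timecode: 01:11:24:45.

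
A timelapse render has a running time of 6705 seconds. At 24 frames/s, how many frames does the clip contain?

160920 frames

Frames = 6705 × 24 = 160920.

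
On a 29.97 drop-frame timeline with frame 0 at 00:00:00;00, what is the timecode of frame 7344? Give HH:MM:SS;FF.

00:04:05;02

Ten DF minutes hold 17982 frames, so frame 7344 lies in block 0 (frames 0–17981) with 7344 frames into that block.
The block's first minute is 1800 frames and the rest 1798 each; 7344 frames reaches minute 4, so 0 × 18 + 4 × 2 = 8 labels have been skipped so far.
Adding those back, label number 7344 + 8 = 7352 at 30 labels/s is 245 s + 2 f = 0 h 4 min 5 s frame 2, i.e. 00:04:05;02.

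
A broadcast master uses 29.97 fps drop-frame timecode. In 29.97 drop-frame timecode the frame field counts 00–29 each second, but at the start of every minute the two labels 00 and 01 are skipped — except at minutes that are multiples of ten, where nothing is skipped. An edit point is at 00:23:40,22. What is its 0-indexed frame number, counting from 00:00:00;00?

42580

Complete 10-minute blocks: 2, each 17982 frames → 35964.
Remaining 3 whole minutes in the current block: 1800 + 2 × 1798 = 5396 frames.
Within the current minute: 40 × 30 + 22 − 2 = 1220 (labels ;00/;01 skipped at this minute). Total = 35964 + 5396 + 1220 = 42580.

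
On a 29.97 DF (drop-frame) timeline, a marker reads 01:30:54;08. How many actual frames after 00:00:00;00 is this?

As if non-drop at 30 labels/s: (1 × 3600 + 30 × 60 + 54) × 30 + 8 = 163628.
Minute boundaries passed: 90; those not divisible by 10: 90 − 9 = 81; dropped labels = 2 × 81 = 162.
Actual frame index = 163628 − 162 = 163466.

163466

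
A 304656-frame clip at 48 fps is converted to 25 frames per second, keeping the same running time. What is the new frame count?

158675 frames

Target frames = source frames × (target rate / source rate) = 304656 × (25)/(48) = 304656 × 25/48 = 158675.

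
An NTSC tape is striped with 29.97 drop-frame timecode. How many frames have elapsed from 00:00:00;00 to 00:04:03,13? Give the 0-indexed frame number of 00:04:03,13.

Complete 10-minute blocks: 0, each 17982 frames → 0.
Remaining 4 whole minutes in the current block: 1800 + 3 × 1798 = 7194 frames.
Within the current minute: 3 × 30 + 13 − 2 = 101 (labels ;00/;01 skipped at this minute). Total = 0 + 7194 + 101 = 7295.

7295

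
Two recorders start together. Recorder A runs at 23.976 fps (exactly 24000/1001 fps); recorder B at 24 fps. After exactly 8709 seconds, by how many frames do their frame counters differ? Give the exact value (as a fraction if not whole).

A emits 24000/1001 × 8709 = 209016000/1001 frames; B emits 24 × 8709 = 209016.
Difference = 209016/1001 frames (≈ 208.8072); B is ahead of A.

209016/1001 frames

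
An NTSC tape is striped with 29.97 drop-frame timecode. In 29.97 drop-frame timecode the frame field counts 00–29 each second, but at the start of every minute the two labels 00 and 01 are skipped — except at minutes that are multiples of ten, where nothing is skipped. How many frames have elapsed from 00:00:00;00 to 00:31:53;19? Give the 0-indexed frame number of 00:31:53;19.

Complete 10-minute blocks: 3, each 17982 frames → 53946.
Remaining 1 whole minute in the current block: 1800 + 0 × 1798 = 1800 frames.
Within the current minute: 53 × 30 + 19 − 2 = 1607 (labels ;00/;01 skipped at this minute). Total = 53946 + 1800 + 1607 = 57353.

57353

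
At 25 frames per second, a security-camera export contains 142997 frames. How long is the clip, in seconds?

5719.88 seconds

Running time = 142997 / (25) = 5719.88 s.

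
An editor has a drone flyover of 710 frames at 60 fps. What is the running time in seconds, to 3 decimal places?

11.833 seconds

Running time = 710 × 1/60 = 71/6 s ≈ 11.833 s.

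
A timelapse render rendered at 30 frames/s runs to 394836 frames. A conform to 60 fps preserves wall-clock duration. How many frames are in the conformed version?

789672 frames

Target frames = source frames × (target rate / source rate) = 394836 × (60)/(30) = 394836 × 2 = 789672.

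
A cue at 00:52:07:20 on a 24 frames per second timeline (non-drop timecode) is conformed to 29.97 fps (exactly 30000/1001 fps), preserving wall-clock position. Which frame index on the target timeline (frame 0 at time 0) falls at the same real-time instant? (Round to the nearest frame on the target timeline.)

Source frame index: (0×3600 + 52×60 + 7) × 24 + 20 = 75068.
Real time: 75068 / (24) = 18767/6 s.
Target frame: (18767/6) × (30000/1001) = 13405000/143 ≈ 93741.259 → 93741.

frame 93741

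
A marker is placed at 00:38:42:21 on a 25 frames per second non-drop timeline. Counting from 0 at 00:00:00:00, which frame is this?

Total seconds to the label: (0 × 3600 + 38 × 60 + 42) = 2322.
Frame index = 2322 × 25 + 21 = 58071.

frame 58071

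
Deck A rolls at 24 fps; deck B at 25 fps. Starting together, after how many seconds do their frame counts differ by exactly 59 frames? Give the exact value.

59 seconds

The gap grows by |25 − 24| = 1 frame per second.
Time for a 59-frame gap: 59 ÷ (1) = 59 s.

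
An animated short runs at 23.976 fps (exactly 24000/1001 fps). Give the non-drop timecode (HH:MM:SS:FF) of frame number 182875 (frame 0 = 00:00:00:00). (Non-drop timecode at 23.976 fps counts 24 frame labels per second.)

02:06:59:19

182875 ÷ 24 = 7619 full seconds, remainder 19 frames.
7619 s = 2 h 6 min 59 s.
Timecode: 02:06:59:19.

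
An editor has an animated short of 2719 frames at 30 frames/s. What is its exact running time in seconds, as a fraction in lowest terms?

2719/30 seconds

Running time = 2719 ÷ (30) = 2719 × 1/30 = 2719/30 s.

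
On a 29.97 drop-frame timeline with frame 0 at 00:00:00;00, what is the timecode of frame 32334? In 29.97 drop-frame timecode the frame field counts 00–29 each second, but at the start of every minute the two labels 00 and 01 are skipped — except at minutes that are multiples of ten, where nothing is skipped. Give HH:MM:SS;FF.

00:17:58;26

Each 10-minute DF block holds 10 × 60 × 30 − 9 × 2 = 17982 frames. 32334 ÷ 17982 → 1 full block, remainder 14352.
Within the partial block the first minute is 1800 frames and each further minute 1798, so 7 further minute boundaries passed. Total skipped labels = 18 × 1 + 2 × 7 = 32.
Non-drop label index = 32334 + 32 = 32366; at 30 labels/s that is 00:17:58:26, i.e. DF 00:17:58;26.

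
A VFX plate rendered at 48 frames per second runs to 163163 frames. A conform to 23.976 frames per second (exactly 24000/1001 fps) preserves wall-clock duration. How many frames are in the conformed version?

Target frames = source frames × (target rate / source rate) = 163163 × (24000/1001)/(48) = 163163 × 500/1001 = 81500.

81500 frames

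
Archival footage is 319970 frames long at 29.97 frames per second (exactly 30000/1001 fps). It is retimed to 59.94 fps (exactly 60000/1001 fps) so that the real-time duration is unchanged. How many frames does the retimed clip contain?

Frames at target rate = 319970 × (60000/1001) / (30000/1001) = 639940.

639940 frames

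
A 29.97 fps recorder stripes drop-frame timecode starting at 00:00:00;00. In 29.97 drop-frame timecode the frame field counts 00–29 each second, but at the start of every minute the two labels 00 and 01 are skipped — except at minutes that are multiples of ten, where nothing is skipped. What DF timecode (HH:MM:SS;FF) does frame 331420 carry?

Ten DF minutes hold 17982 frames, so frame 331420 lies in block 18 (frames 323676–341657) with 7744 frames into that block.
The block's first minute is 1800 frames and the rest 1798 each; 7744 frames reaches minute 4, so 18 × 18 + 4 × 2 = 332 labels have been skipped so far.
Adding those back, label number 331420 + 332 = 331752 at 30 labels/s is 11058 s + 12 f = 3 h 4 min 18 s frame 12, i.e. 03:04:18;12.

03:04:18;12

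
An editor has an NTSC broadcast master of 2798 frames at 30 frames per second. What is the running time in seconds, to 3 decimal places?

Running time = 2798 × 1/30 = 1399/15 s ≈ 93.267 s.

93.267 seconds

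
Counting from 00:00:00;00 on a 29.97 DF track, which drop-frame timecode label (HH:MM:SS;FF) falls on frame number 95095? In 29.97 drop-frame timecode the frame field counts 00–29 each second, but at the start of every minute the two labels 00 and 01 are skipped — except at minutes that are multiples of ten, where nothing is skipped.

00:52:52;29

Each 10-minute DF block holds 10 × 60 × 30 − 9 × 2 = 17982 frames. 95095 ÷ 17982 → 5 full blocks, remainder 5185.
Within the partial block the first minute is 1800 frames and each further minute 1798, so 2 further minute boundaries passed. Total skipped labels = 18 × 5 + 2 × 2 = 94.
Non-drop label index = 95095 + 94 = 95189; at 30 labels/s that is 00:52:52:29, i.e. DF 00:52:52;29.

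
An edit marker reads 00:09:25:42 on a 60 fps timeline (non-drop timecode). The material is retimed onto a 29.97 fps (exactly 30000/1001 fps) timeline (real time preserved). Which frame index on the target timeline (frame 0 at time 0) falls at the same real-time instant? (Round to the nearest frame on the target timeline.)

Source frame index: (0×3600 + 9×60 + 25) × 60 + 42 = 33942.
Real time: 33942 / (60) = 5657/10 s.
Target frame: (5657/10) × (30000/1001) = 16971000/1001 ≈ 16954.046 → 16954.

frame 16954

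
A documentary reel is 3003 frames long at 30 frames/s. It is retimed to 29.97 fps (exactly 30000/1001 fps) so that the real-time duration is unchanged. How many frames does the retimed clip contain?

3000 frames

Target frames = source frames × (target rate / source rate) = 3003 × (30000/1001)/(30) = 3003 × 1000/1001 = 3000.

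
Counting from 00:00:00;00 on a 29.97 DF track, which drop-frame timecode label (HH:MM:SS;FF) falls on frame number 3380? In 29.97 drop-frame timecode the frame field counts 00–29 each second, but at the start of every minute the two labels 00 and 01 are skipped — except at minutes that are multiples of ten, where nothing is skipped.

00:01:52;22

Ten DF minutes hold 17982 frames, so frame 3380 lies in block 0 (frames 0–17981) with 3380 frames into that block.
The block's first minute is 1800 frames and the rest 1798 each; 3380 frames reaches minute 1, so 0 × 18 + 1 × 2 = 2 labels have been skipped so far.
Adding those back, label number 3380 + 2 = 3382 at 30 labels/s is 112 s + 22 f = 0 h 1 min 52 s frame 22, i.e. 00:01:52;22.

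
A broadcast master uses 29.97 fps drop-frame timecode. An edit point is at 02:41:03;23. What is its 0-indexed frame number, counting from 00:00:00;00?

As if non-drop at 30 labels/s: (2 × 3600 + 41 × 60 + 3) × 30 + 23 = 289913.
Minute boundaries passed: 161; those not divisible by 10: 161 − 16 = 145; dropped labels = 2 × 145 = 290.
Actual frame index = 289913 − 290 = 289623.

289623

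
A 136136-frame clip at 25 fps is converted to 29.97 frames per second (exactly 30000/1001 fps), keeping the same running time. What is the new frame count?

Target frames = source frames × (target rate / source rate) = 136136 × (30000/1001)/(25) = 136136 × 1200/1001 = 163200.

163200 frames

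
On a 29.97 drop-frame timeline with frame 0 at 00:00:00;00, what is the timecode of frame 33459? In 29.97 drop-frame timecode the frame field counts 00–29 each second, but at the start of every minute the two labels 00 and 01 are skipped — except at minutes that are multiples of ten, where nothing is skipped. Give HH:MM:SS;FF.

Each 10-minute DF block holds 10 × 60 × 30 − 9 × 2 = 17982 frames. 33459 ÷ 17982 → 1 full block, remainder 15477.
Within the partial block the first minute is 1800 frames and each further minute 1798, so 8 further minute boundaries passed. Total skipped labels = 18 × 1 + 2 × 8 = 34.
Non-drop label index = 33459 + 34 = 33493; at 30 labels/s that is 00:18:36:13, i.e. DF 00:18:36;13.

00:18:36;13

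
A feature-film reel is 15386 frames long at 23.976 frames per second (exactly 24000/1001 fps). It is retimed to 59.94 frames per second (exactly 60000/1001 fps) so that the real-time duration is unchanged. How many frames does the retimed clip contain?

38465 frames

Target frames = source frames × (target rate / source rate) = 15386 × (60000/1001)/(24000/1001) = 15386 × 5/2 = 38465.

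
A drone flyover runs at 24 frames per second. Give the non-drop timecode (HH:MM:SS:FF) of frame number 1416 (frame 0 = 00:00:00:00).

1416 ÷ 24 = 59 full seconds, remainder 0 frames.
59 s = 0 h 0 min 59 s.
Timecode: 00:00:59:00.

00:00:59:00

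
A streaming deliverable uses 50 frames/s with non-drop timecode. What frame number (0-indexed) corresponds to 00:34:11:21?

Total seconds to the label: (0 × 3600 + 34 × 60 + 11) = 2051.
Frame index = 2051 × 50 + 21 = 102571.

102571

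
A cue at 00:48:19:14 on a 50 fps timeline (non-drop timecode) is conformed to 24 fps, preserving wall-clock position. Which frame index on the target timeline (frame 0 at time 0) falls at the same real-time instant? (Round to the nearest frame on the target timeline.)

Source frame index: (0×3600 + 48×60 + 19) × 50 + 14 = 144964.
Real time: 144964 / (50) = 72482/25 s.
Target frame: (72482/25) × (24) = 1739568/25 ≈ 69582.720 → 69583.

frame 69583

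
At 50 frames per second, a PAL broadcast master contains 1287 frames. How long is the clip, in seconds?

25.74 seconds

Running time = 1287 / (50) = 25.74 s.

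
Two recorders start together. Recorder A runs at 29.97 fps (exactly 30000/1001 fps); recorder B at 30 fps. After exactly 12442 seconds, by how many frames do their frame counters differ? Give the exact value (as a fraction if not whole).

373260/1001 frames

A emits 30000/1001 × 12442 = 373260000/1001 frames; B emits 30 × 12442 = 373260.
Difference = 373260/1001 frames (≈ 372.8871); B is ahead of A.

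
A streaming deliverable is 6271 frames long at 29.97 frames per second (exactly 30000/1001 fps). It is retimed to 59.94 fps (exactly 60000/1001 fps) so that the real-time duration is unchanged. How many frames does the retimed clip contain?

Target frames = source frames × (target rate / source rate) = 6271 × (60000/1001)/(30000/1001) = 6271 × 2 = 12542.

12542 frames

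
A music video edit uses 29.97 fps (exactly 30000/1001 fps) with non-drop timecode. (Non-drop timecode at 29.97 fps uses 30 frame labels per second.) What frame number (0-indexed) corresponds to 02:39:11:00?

Total seconds to the label: (2 × 3600 + 39 × 60 + 11) = 9551.
Frame index = 9551 × 30 + 0 = 286530.

286530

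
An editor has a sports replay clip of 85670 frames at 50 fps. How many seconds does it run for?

Running time = 85670 / (50) = 1713.4 s.

1713.4 seconds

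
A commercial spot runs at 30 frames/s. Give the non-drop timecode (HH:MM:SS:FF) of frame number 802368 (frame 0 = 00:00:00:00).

07:25:45:18

802368 ÷ 30 = 26745 full seconds, remainder 18 frames.
26745 s = 7 h 25 min 45 s.
Timecode: 07:25:45:18.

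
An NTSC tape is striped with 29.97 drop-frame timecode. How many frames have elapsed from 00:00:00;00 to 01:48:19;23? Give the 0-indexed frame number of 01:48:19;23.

Complete 10-minute blocks: 10, each 17982 frames → 179820.
Remaining 8 whole minutes in the current block: 1800 + 7 × 1798 = 14386 frames.
Within the current minute: 19 × 30 + 23 − 2 = 591 (labels ;00/;01 skipped at this minute). Total = 179820 + 14386 + 591 = 194797.

194797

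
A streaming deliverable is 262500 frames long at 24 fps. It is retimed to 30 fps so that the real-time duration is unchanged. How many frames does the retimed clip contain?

Target frames = source frames × (target rate / source rate) = 262500 × (30)/(24) = 262500 × 5/4 = 328125.

328125 frames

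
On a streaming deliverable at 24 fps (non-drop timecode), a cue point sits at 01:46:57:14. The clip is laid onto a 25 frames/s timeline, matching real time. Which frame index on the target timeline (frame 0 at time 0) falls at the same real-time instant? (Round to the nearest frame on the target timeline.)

frame 160440

Source frame index: (1×3600 + 46×60 + 57) × 24 + 14 = 154022.
Real time: 154022 / (24) = 77011/12 s.
Target frame: (77011/12) × (25) = 1925275/12 ≈ 160439.583 → 160440.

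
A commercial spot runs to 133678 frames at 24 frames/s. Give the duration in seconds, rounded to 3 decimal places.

Running time = 133678 × 1/24 = 66839/12 s ≈ 5569.917 s.

5569.917 seconds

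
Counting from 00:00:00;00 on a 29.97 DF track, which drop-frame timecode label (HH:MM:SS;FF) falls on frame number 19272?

Ten DF minutes hold 17982 frames, so frame 19272 lies in block 1 (frames 17982–35963) with 1290 frames into that block.
The block's first minute is 1800 frames and the rest 1798 each; 1290 frames reaches minute 0, so 1 × 18 + 0 × 2 = 18 labels have been skipped so far.
Adding those back, label number 19272 + 18 = 19290 at 30 labels/s is 643 s + 0 f = 0 h 10 min 43 s frame 0, i.e. 00:10:43;00.

00:10:43;00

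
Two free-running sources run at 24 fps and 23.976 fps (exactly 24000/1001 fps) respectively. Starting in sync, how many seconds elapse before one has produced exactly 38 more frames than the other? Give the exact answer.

19019/12 seconds

The gap grows by |24000/1001 − 24| = 24/1001 frames per second.
Time for a 38-frame gap: 38 ÷ (24/1001) = 19019/12 s.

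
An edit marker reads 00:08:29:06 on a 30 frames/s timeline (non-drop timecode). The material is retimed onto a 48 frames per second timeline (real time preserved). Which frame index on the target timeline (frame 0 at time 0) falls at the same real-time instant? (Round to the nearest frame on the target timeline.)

Source frame index: (0×3600 + 8×60 + 29) × 30 + 6 = 15276.
Real time: 15276 / (30) = 2546/5 s.
Target frame: (2546/5) × (48) = 122208/5 ≈ 24441.600 → 24442.

frame 24442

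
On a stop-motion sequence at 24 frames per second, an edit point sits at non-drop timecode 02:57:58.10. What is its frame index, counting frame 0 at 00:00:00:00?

Total seconds to the label: (2 × 3600 + 57 × 60 + 58) = 10678.
Frame index = 10678 × 24 + 10 = 256282.

frame 256282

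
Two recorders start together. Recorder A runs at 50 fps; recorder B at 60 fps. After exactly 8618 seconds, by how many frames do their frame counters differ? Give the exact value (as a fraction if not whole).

A emits 50 × 8618 = 430900 frames; B emits 60 × 8618 = 517080.
Difference = 86180 frames; B is ahead of A.

86180 frames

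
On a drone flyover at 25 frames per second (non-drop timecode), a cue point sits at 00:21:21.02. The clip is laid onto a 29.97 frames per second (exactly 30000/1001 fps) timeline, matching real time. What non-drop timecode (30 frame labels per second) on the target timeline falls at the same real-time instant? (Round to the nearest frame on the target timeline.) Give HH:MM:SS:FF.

Source frame index: (0×3600 + 21×60 + 21) × 25 + 2 = 32027.
Real time: 32027 / (25) = 32027/25 s.
Target frame: (32027/25) × (30000/1001) = 38432400/1001 ≈ 38394.006 → 38394.
At 30 labels/s: frame 38394 → 00:21:19:24.

00:21:19:24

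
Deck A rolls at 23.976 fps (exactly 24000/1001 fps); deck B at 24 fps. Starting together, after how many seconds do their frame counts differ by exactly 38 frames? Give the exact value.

19019/12 seconds

The gap grows by |24 − 24000/1001| = 24/1001 frames per second.
Time for a 38-frame gap: 38 ÷ (24/1001) = 19019/12 s.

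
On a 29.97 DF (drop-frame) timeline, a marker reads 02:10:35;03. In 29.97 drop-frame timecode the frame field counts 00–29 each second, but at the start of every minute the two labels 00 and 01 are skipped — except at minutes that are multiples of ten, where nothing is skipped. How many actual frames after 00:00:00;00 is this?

234819

As if non-drop at 30 labels/s: (2 × 3600 + 10 × 60 + 35) × 30 + 3 = 235053.
Minute boundaries passed: 130; those not divisible by 10: 130 − 13 = 117; dropped labels = 2 × 117 = 234.
Actual frame index = 235053 − 234 = 234819.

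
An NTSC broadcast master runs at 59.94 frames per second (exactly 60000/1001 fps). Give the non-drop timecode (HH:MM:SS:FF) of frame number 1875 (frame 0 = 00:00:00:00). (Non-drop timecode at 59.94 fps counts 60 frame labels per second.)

00:00:31:15

1875 ÷ 60 = 31 full seconds, remainder 15 frames.
31 s = 0 h 0 min 31 s.
Timecode: 00:00:31:15.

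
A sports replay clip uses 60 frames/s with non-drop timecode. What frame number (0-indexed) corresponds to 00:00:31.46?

Total seconds to the label: (0 × 3600 + 0 × 60 + 31) = 31.
Frame index = 31 × 60 + 46 = 1906.

frame 1906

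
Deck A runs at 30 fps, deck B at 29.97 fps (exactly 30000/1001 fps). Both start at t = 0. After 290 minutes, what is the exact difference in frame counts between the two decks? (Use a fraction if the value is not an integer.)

290 min = 17400 s.
A emits 30 × 17400 = 522000 frames; B emits 30000/1001 × 17400 = 522000000/1001.
Difference = 522000/1001 frames (≈ 521.4785); B is behind A.

522000/1001 frames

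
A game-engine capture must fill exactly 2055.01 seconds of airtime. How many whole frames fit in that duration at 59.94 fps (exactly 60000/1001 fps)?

Frames = 2055.01 × 60000/1001 = 123300600/1001 ≈ 123177.4226.
Complete frames: 123177.

123177 frames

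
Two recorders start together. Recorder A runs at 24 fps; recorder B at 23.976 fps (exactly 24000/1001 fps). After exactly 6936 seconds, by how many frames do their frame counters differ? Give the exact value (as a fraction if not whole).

A emits 24 × 6936 = 166464 frames; B emits 24000/1001 × 6936 = 166464000/1001.
Difference = 166464/1001 frames (≈ 166.2977); B is behind A.

166464/1001 frames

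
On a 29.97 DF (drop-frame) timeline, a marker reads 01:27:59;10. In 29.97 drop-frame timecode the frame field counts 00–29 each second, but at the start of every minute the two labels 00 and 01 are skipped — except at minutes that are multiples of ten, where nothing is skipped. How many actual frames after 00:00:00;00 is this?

158222

As if non-drop at 30 labels/s: (1 × 3600 + 27 × 60 + 59) × 30 + 10 = 158380.
Minute boundaries passed: 87; those not divisible by 10: 87 − 8 = 79; dropped labels = 2 × 79 = 158.
Actual frame index = 158380 − 158 = 158222.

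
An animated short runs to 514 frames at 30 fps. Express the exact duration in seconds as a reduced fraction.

257/15 seconds

Running time = 514 ÷ (30) = 514 × 1/30 = 257/15 s.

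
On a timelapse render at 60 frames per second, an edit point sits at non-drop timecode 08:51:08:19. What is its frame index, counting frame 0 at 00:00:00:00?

Total seconds to the label: (8 × 3600 + 51 × 60 + 8) = 31868.
Frame index = 31868 × 60 + 19 = 1912099.

frame 1912099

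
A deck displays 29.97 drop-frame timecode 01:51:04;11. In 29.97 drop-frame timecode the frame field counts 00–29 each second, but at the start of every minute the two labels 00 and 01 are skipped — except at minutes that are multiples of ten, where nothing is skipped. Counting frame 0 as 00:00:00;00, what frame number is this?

199731

As if non-drop at 30 labels/s: (1 × 3600 + 51 × 60 + 4) × 30 + 11 = 199931.
Minute boundaries passed: 111; those not divisible by 10: 111 − 11 = 100; dropped labels = 2 × 100 = 200.
Actual frame index = 199931 − 200 = 199731.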